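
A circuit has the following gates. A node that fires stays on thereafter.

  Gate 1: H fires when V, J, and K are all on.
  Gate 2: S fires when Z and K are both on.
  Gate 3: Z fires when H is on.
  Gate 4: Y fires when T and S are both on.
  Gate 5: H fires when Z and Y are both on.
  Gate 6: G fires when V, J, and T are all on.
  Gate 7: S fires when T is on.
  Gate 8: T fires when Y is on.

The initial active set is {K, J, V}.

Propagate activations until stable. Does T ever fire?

No

T would need Y (Gate 8), but Y never turns on.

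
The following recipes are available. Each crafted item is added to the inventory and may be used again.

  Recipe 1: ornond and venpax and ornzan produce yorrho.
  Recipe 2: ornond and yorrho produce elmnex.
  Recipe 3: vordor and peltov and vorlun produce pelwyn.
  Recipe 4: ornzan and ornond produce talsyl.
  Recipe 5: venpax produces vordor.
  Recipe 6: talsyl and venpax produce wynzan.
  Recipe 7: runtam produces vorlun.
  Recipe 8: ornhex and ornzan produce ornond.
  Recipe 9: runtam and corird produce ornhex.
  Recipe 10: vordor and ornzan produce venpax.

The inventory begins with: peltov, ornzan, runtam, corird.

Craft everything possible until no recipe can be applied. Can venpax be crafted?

venpax would need vordor and ornzan (Recipe 10), but vordor is never obtained.

No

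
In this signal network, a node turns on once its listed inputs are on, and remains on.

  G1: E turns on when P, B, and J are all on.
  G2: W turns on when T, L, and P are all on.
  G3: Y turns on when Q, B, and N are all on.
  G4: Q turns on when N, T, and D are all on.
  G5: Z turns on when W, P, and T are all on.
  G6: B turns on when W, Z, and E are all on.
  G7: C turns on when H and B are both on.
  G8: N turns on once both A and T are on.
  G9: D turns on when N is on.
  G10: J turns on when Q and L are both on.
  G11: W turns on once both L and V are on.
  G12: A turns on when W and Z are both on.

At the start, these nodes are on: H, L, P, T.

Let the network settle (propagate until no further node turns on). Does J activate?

G2: T, L, and P on → W on.
W, P, and T are on, so Z turns on (G5).
W and Z are on, so A turns on (G12).
A and T are on, so N turns on (G8).
N is on, so D turns on (G9).
N, T, and D are on, so Q turns on (G4).
Q and L are on, so J turns on (G10).

Yes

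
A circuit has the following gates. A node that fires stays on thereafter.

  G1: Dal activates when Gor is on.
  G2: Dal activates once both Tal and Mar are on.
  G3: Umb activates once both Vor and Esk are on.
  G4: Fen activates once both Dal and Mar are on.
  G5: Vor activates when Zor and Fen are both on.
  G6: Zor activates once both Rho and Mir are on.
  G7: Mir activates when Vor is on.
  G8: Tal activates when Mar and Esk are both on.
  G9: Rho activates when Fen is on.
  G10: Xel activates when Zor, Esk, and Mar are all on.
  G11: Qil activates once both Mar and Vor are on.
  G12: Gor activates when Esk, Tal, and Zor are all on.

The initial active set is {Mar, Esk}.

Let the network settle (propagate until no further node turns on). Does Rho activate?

Yes

Mar and Esk are on, so Tal activates (G8).
G2: Tal and Mar on → Dal on.
Dal and Mar are on, so Fen activates (G4).
G9: Fen on → Rho on.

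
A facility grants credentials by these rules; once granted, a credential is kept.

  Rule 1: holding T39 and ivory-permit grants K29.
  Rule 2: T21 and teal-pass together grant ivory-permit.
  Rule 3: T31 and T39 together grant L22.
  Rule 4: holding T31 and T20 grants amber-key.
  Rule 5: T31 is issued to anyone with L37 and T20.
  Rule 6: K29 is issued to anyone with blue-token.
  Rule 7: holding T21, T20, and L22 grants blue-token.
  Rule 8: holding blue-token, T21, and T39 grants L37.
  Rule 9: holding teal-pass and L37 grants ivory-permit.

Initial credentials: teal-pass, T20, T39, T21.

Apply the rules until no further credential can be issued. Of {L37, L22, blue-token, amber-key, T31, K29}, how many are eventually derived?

Holding T21 and teal-pass grants ivory-permit (Rule 2).
Holding T39 and ivory-permit grants K29 (Rule 1).
L37 would need blue-token, T21, and T39 (Rule 8), but blue-token is never granted.
L22 would need T31 and T39 (Rule 3), but T31 is never granted.
blue-token would need T21, T20, and L22 (Rule 7), but L22 is never granted.
amber-key would need T31 and T20 (Rule 4), but T31 is never granted.
T31 would need L37 and T20 (Rule 5), but L37 is never granted.
K29: reached.
Reached: K29 — 1 of the 6.

1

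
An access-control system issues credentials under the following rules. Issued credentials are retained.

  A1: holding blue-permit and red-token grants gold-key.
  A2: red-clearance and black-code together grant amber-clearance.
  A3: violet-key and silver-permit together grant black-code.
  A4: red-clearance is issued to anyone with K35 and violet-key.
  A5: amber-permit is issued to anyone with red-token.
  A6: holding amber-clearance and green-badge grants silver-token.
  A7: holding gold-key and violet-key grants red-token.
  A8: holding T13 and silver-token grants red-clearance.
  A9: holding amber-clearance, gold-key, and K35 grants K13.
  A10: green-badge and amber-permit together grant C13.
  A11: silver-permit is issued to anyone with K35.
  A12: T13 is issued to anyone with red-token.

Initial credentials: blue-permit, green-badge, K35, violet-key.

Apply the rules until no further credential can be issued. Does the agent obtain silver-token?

Yes

Holding K35 grants silver-permit (A11).
Holding K35 and violet-key grants red-clearance (A4).
Holding violet-key and silver-permit grants black-code (A3).
Holding red-clearance and black-code grants amber-clearance (A2).
Holding amber-clearance and green-badge grants silver-token (A6).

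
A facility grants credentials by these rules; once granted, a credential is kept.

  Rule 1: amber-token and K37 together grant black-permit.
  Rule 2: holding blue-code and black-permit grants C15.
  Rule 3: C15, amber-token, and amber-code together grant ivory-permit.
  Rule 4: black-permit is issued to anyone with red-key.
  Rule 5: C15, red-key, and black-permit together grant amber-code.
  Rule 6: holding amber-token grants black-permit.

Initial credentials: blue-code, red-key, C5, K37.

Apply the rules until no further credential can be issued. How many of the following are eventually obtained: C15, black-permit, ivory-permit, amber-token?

2

Holding red-key grants black-permit (Rule 4).
Holding blue-code and black-permit grants C15 (Rule 2).
C15: reached.
black-permit: reached.
ivory-permit would need C15, amber-token, and amber-code (Rule 3), but amber-token is never granted.
No rule produces amber-token, and it is not given.
Reached: C15 and black-permit — 2 of the 4.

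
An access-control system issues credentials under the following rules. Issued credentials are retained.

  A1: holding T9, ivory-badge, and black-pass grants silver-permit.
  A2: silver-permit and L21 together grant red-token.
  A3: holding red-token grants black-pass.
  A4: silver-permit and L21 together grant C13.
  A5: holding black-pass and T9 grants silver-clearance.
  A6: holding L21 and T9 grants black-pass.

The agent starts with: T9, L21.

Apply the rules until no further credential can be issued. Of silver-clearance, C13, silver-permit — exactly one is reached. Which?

Holding L21 and T9 grants black-pass (A6).
Holding black-pass and T9 grants silver-clearance (A5).
silver-permit would need T9, ivory-badge, and black-pass (A1), but ivory-badge is never granted. C13 would need silver-permit and L21 (A4), but silver-permit is never granted.

silver-clearance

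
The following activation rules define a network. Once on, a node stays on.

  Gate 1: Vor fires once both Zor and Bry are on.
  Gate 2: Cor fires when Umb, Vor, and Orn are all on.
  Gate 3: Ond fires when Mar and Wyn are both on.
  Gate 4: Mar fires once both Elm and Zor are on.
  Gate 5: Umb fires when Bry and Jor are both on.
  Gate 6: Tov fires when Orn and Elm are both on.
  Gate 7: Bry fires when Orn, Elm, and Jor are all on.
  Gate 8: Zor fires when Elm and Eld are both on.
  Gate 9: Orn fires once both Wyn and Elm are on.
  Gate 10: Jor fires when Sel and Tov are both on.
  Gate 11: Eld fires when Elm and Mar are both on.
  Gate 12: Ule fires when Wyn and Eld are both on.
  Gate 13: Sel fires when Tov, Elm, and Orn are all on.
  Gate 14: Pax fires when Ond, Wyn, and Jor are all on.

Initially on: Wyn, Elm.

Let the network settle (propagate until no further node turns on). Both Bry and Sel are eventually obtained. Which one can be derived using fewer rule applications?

Sel: Wyn and Elm are on, so Orn fires (Gate 9). Orn and Elm are on, so Tov fires (Gate 6). Tov, Elm, and Orn are on, so Sel fires (Gate 13). [3 rule applications]
Bry: Gate 9: Wyn and Elm on → Orn on. Orn and Elm are on, so Tov fires (Gate 6). Tov, Elm, and Orn are on, so Sel fires (Gate 13). Sel and Tov are on, so Jor fires (Gate 10). Gate 7: Orn, Elm, and Jor on → Bry on. [5 rule applications]
Sel needs fewer.

Sel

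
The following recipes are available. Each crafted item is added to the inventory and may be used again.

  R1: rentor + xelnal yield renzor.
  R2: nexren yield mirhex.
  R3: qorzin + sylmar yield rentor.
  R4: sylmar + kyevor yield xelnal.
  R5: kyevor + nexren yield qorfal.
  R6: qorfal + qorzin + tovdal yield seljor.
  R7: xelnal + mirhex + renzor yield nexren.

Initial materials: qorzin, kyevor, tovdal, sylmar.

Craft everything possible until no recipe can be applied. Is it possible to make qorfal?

No

qorfal would need kyevor and nexren (R5), but nexren is never obtained.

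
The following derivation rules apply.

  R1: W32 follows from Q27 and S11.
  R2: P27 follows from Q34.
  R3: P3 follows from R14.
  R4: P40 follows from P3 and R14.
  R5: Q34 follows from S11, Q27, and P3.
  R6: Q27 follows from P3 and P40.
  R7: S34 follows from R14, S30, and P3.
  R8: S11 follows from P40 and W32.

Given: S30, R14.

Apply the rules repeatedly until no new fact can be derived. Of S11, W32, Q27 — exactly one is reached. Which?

R14 holds, so P3 follows (R3).
P3 and R14 hold, so P40 follows (R4).
From P3 and P40, R6 gives Q27.
S11 would need P40 and W32 (R8), but W32 is never established. W32 would need Q27 and S11 (R1), but S11 is never established.

Q27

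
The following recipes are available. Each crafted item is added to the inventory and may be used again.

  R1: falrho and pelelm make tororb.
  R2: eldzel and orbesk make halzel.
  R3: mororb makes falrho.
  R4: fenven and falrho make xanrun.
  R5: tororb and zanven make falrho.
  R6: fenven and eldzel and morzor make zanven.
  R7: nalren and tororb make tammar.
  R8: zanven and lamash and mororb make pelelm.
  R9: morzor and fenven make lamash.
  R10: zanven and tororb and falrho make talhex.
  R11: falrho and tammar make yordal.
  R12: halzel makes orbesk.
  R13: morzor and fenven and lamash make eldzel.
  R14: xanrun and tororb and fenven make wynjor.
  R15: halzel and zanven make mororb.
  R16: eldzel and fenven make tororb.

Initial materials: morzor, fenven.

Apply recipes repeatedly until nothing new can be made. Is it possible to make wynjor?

morzor and fenven → lamash (R9).
Using R13, morzor, fenven, and lamash make eldzel.
eldzel and fenven → tororb (R16).
Using R6, fenven, eldzel, and morzor make zanven.
Using R5, tororb and zanven make falrho.
Using R4, fenven and falrho make xanrun.
Using R14, xanrun, tororb, and fenven make wynjor.

Yes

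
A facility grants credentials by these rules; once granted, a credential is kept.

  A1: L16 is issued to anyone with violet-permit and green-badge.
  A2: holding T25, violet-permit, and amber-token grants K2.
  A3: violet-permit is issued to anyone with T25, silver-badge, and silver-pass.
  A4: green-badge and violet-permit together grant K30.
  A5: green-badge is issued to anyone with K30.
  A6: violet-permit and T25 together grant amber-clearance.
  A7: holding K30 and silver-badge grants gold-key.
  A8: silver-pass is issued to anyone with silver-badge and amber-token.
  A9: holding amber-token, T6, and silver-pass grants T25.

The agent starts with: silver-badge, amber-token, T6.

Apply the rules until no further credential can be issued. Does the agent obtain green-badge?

No

green-badge would need K30 (A5), but K30 is never granted.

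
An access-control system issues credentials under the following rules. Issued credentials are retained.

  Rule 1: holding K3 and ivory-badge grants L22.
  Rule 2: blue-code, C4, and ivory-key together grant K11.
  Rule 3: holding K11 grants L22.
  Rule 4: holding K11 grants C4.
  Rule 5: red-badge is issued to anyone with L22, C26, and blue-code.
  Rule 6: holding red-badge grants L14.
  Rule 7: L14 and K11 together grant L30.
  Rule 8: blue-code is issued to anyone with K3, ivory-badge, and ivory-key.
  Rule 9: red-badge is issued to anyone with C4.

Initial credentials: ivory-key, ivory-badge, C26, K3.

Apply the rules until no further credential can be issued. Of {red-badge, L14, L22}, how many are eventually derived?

Holding K3, ivory-badge, and ivory-key grants blue-code (Rule 8).
Holding K3 and ivory-badge grants L22 (Rule 1).
Holding L22, C26, and blue-code grants red-badge (Rule 5).
Holding red-badge grants L14 (Rule 6).
red-badge: reached.
L14: reached.
L22: reached.
All 3 are reached.

3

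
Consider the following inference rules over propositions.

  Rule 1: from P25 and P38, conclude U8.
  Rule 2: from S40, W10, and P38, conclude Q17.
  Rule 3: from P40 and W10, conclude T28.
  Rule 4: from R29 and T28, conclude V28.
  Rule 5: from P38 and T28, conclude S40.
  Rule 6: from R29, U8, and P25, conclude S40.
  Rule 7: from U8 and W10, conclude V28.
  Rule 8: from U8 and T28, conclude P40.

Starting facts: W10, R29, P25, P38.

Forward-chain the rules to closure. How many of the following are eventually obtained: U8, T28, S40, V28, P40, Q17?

From P25 and P38, Rule 1 gives U8.
R29, U8, and P25 hold, so S40 follows (Rule 6).
From U8 and W10, Rule 7 gives V28.
From S40, W10, and P38, Rule 2 gives Q17.
U8: reached.
T28 would need P40 and W10 (Rule 3), but P40 is never established.
S40: reached.
V28: reached.
P40 would need U8 and T28 (Rule 8), but T28 is never established.
Q17: reached.
Reached: U8, S40, V28, and Q17 — 4 of the 6.

4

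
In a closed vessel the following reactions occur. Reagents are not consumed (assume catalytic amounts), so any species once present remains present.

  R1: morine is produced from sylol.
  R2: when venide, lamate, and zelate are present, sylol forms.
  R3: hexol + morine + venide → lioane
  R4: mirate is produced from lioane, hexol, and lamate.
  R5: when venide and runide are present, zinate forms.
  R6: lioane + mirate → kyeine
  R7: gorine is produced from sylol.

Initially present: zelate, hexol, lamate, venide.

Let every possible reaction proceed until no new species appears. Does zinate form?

zinate would need venide and runide (R5), but runide never forms.

No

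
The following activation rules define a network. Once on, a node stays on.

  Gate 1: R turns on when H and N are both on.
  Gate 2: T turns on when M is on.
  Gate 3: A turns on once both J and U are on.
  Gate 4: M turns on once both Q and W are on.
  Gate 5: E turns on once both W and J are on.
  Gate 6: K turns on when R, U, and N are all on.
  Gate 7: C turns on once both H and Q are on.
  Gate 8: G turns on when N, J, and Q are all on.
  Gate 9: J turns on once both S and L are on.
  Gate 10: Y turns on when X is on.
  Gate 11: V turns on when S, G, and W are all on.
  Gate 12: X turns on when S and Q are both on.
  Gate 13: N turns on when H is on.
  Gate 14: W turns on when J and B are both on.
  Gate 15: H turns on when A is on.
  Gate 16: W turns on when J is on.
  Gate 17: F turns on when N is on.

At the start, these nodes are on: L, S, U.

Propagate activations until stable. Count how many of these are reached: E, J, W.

3

S and L are on, so J turns on (Gate 9).
J is on, so W turns on (Gate 16).
Gate 5: W and J on → E on.
E: reached.
J: reached.
W: reached.
All 3 are reached.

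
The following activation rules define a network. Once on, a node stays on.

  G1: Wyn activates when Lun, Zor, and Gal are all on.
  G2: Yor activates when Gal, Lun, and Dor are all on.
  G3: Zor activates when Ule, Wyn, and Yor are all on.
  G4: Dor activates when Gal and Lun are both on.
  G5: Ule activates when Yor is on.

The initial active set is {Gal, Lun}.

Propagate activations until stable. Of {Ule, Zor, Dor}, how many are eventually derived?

2

Gal and Lun are on, so Dor activates (G4).
Gal, Lun, and Dor are on, so Yor activates (G2).
G5: Yor on → Ule on.
Ule: reached.
Zor would need Ule, Wyn, and Yor (G3), but Wyn never turns on.
Dor: reached.
Reached: Ule and Dor — 2 of the 3.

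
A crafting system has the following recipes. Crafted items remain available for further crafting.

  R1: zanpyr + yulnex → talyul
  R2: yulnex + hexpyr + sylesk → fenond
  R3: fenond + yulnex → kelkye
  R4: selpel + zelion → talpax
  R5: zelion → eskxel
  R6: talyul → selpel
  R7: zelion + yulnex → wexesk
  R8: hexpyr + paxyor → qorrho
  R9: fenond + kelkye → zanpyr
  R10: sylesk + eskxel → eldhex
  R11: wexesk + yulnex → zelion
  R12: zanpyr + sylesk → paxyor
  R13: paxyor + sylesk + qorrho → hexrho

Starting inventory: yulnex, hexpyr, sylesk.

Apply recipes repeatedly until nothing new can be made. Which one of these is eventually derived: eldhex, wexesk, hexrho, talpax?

yulnex + hexpyr + sylesk → fenond (R2).
Using R3, fenond and yulnex make kelkye.
fenond + kelkye → zanpyr (R9).
Using R12, zanpyr and sylesk make paxyor.
hexpyr + paxyor → qorrho (R8).
paxyor + sylesk + qorrho → hexrho (R13).
eldhex would need sylesk and eskxel (R10), but eskxel is never obtained. talpax would need selpel and zelion (R4), but zelion is never obtained. wexesk would need zelion and yulnex (R7), but zelion is never obtained.

hexrho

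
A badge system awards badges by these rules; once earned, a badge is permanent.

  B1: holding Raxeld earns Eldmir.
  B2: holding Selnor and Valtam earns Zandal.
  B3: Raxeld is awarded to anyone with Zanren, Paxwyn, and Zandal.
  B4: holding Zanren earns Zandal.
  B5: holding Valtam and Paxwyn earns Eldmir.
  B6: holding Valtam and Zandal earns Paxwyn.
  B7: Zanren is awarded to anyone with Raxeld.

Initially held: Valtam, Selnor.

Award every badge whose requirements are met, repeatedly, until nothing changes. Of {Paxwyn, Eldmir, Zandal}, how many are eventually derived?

With Selnor and Valtam, Zandal is earned (B2).
With Valtam and Zandal, Paxwyn is earned (B6).
With Valtam and Paxwyn, Eldmir is earned (B5).
Paxwyn: reached.
Eldmir: reached.
Zandal: reached.
All 3 are reached.

3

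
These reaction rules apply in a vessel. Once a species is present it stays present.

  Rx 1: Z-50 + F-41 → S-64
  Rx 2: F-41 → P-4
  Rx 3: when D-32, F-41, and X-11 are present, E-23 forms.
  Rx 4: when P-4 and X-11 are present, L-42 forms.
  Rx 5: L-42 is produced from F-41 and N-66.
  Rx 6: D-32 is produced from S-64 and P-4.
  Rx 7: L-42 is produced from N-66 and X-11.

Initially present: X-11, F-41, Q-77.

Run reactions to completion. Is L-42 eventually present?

F-41 present → P-4 forms (Rx 2).
P-4 and X-11 present → L-42 forms (Rx 4).

Yes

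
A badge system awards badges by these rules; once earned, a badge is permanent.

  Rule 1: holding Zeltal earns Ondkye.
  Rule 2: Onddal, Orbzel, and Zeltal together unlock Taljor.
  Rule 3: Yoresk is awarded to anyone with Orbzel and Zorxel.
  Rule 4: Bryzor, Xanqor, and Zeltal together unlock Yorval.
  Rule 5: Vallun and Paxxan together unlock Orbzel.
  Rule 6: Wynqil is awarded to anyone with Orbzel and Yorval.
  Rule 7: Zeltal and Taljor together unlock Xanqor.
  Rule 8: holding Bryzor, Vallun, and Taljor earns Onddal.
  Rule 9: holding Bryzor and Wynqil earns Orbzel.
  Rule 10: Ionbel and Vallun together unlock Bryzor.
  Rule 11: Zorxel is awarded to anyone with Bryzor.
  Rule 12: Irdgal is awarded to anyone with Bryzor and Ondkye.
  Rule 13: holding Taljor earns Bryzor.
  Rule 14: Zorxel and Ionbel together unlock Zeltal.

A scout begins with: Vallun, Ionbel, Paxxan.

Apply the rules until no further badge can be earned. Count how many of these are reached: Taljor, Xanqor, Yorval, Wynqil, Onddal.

0

Taljor would need Onddal, Orbzel, and Zeltal (Rule 2), but Onddal is never earned.
Xanqor would need Zeltal and Taljor (Rule 7), but Taljor is never earned.
Yorval would need Bryzor, Xanqor, and Zeltal (Rule 4), but Xanqor is never earned.
Wynqil would need Orbzel and Yorval (Rule 6), but Yorval is never earned.
Onddal would need Bryzor, Vallun, and Taljor (Rule 8), but Taljor is never earned.
None of the 5 are reached.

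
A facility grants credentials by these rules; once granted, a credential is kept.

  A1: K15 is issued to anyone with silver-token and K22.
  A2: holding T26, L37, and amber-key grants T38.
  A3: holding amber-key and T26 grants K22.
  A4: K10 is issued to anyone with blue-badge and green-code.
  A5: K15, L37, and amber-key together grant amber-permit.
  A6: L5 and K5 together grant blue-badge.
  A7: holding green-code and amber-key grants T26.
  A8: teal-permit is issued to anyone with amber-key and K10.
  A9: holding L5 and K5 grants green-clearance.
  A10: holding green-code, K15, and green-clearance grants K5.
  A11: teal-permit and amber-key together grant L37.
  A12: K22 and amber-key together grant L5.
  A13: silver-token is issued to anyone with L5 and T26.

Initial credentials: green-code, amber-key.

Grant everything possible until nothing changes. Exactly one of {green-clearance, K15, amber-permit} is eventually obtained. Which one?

Holding green-code and amber-key grants T26 (A7).
Holding amber-key and T26 grants K22 (A3).
Holding K22 and amber-key grants L5 (A12).
Holding L5 and T26 grants silver-token (A13).
Holding silver-token and K22 grants K15 (A1).
green-clearance would need L5 and K5 (A9), but K5 is never granted. amber-permit would need K15, L37, and amber-key (A5), but L37 is never granted.

K15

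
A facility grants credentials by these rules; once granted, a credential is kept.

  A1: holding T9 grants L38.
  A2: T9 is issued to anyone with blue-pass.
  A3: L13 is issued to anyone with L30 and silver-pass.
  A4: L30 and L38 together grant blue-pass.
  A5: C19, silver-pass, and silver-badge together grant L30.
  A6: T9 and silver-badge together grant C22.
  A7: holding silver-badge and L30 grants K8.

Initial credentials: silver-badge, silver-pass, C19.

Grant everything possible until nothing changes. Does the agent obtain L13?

Yes

Holding C19, silver-pass, and silver-badge grants L30 (A5).
Holding L30 and silver-pass grants L13 (A3).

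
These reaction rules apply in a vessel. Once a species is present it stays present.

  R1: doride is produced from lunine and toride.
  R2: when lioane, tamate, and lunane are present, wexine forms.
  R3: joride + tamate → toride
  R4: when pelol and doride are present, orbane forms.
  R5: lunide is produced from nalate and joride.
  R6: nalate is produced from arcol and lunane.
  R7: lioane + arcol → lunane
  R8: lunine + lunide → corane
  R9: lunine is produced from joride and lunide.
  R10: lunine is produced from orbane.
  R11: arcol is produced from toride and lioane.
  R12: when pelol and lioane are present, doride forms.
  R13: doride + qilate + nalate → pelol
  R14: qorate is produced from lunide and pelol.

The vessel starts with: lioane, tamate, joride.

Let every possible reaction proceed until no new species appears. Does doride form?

Yes

joride and tamate present → toride forms (R3).
toride and lioane present → arcol forms (R11).
lioane and arcol present → lunane forms (R7).
arcol and lunane present → nalate forms (R6).
nalate and joride present → lunide forms (R5).
joride and lunide present → lunine forms (R9).
lunine and toride present → doride forms (R1).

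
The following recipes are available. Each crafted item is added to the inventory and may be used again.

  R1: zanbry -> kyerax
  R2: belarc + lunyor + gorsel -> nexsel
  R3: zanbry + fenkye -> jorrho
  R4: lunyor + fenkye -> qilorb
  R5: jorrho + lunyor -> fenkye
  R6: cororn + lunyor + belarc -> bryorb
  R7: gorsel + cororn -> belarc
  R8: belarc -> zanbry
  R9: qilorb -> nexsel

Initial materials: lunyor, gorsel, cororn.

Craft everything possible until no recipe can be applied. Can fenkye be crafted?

No

fenkye would need jorrho and lunyor (R5), but jorrho is never obtained.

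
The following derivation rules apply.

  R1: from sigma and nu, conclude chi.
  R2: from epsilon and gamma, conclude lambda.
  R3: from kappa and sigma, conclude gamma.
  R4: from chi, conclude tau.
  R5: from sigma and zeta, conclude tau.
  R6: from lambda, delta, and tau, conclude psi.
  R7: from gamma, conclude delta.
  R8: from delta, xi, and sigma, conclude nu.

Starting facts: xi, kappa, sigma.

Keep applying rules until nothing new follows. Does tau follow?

kappa and sigma hold, so gamma follows (R3).
gamma holds, so delta follows (R7).
delta, xi, and sigma hold, so nu follows (R8).
From sigma and nu, R1 gives chi.
chi holds, so tau follows (R4).

Yes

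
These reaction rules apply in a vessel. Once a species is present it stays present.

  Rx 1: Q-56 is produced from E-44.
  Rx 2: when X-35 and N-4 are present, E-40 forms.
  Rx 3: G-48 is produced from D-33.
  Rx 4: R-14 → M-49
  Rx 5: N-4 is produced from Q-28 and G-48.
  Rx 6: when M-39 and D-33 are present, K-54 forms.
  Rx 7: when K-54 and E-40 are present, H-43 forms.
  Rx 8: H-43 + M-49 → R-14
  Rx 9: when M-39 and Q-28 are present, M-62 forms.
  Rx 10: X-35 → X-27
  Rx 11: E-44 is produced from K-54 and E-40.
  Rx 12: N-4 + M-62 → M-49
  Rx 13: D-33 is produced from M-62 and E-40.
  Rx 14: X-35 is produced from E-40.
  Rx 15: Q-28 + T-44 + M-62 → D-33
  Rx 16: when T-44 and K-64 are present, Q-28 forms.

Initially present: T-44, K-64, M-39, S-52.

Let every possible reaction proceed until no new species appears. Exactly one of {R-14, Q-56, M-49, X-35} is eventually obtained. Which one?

M-49

T-44 and K-64 present → Q-28 forms (Rx 16).
M-39 and Q-28 present → M-62 forms (Rx 9).
Q-28, T-44, and M-62 present → D-33 forms (Rx 15).
D-33 present → G-48 forms (Rx 3).
Q-28 and G-48 present → N-4 forms (Rx 5).
N-4 and M-62 present → M-49 forms (Rx 12).
R-14 would need H-43 and M-49 (Rx 8), but H-43 never forms. Q-56 would need E-44 (Rx 1), but E-44 never forms. X-35 would need E-40 (Rx 14), but E-40 never forms.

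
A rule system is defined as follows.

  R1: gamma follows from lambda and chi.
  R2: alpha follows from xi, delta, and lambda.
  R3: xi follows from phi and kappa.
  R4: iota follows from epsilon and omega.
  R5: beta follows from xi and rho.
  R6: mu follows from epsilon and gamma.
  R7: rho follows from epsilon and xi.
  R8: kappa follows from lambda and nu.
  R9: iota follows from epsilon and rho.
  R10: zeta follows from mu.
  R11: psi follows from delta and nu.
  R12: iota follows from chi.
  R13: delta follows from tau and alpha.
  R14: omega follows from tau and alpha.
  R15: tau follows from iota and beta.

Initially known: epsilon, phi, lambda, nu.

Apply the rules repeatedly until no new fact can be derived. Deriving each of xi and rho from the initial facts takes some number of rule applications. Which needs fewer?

xi: lambda and nu hold, so kappa follows (R8). phi and kappa hold, so xi follows (R3). [2 rule applications]
rho: From lambda and nu, R8 gives kappa. phi and kappa hold, so xi follows (R3). From epsilon and xi, R7 gives rho. [3 rule applications]
xi needs fewer.

xi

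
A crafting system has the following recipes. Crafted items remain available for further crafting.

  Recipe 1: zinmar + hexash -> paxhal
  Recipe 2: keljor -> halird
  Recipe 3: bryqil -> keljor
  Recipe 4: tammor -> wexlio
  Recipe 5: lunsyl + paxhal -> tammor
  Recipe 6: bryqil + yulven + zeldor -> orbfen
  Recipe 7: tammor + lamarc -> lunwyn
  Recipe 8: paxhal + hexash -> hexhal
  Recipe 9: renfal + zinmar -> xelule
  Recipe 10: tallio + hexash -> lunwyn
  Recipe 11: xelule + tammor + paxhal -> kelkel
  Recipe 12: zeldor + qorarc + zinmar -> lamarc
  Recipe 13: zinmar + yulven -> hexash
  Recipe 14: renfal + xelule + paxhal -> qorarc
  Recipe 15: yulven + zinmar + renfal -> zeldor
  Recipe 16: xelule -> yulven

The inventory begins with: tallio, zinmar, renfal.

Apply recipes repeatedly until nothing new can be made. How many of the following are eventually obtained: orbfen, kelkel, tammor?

orbfen would need bryqil, yulven, and zeldor (Recipe 6), but bryqil is never obtained.
kelkel would need xelule, tammor, and paxhal (Recipe 11), but tammor is never obtained.
tammor would need lunsyl and paxhal (Recipe 5), but lunsyl is never obtained.
None of the 3 are reached.

0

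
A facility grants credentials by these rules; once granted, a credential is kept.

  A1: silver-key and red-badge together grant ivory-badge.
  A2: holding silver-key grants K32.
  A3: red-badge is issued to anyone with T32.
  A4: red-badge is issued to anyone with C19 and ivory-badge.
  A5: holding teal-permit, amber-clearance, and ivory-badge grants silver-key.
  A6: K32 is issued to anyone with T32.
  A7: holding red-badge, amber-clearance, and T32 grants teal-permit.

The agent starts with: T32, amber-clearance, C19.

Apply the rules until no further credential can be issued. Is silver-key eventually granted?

No

silver-key would need teal-permit, amber-clearance, and ivory-badge (A5), but ivory-badge is never granted.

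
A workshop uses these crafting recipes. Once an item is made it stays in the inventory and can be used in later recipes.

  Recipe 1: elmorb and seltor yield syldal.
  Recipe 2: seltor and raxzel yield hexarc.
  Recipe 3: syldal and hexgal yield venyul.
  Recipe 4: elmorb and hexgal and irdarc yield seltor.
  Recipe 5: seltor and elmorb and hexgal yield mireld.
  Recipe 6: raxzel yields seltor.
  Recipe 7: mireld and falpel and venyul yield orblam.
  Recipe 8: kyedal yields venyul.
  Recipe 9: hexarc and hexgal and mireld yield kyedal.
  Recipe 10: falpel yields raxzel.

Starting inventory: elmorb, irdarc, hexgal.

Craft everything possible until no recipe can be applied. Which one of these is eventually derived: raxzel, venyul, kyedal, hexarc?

Using Recipe 4, elmorb, hexgal, and irdarc make seltor.
elmorb and seltor → syldal (Recipe 1).
Using Recipe 3, syldal and hexgal make venyul.
hexarc would need seltor and raxzel (Recipe 2), but raxzel is never obtained. raxzel would need falpel (Recipe 10), but falpel is never obtained. kyedal would need hexarc, hexgal, and mireld (Recipe 9), but hexarc is never obtained.

venyul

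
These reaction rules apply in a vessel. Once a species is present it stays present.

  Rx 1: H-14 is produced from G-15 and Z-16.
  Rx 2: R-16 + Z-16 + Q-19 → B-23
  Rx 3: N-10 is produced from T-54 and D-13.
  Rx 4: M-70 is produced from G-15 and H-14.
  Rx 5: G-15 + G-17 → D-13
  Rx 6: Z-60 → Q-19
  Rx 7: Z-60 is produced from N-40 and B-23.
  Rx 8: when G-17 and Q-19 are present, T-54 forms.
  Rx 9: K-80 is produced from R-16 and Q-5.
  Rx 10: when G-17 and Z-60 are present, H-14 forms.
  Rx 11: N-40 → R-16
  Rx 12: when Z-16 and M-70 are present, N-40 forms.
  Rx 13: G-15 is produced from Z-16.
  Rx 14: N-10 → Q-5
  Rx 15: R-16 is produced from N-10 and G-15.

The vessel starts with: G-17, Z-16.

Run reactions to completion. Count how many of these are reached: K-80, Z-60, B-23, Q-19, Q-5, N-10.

0

K-80 would need R-16 and Q-5 (Rx 9), but Q-5 never forms.
Z-60 would need N-40 and B-23 (Rx 7), but B-23 never forms.
B-23 would need R-16, Z-16, and Q-19 (Rx 2), but Q-19 never forms.
Q-19 would need Z-60 (Rx 6), but Z-60 never forms.
Q-5 would need N-10 (Rx 14), but N-10 never forms.
N-10 would need T-54 and D-13 (Rx 3), but T-54 never forms.
None of the 6 are reached.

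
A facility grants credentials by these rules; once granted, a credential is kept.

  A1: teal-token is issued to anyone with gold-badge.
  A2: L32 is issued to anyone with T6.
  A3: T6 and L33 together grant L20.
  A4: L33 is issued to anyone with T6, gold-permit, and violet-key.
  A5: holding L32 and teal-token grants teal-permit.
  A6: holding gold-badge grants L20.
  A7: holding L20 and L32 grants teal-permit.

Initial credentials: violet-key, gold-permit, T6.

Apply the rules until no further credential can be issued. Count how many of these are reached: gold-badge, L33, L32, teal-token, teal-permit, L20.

Holding T6 grants L32 (A2).
Holding T6, gold-permit, and violet-key grants L33 (A4).
Holding T6 and L33 grants L20 (A3).
Holding L20 and L32 grants teal-permit (A7).
No rule produces gold-badge, and it is not given.
L33: reached.
L32: reached.
teal-token would need gold-badge (A1), but gold-badge is never granted.
teal-permit: reached.
L20: reached.
Reached: L33, L32, teal-permit, and L20 — 4 of the 6.

4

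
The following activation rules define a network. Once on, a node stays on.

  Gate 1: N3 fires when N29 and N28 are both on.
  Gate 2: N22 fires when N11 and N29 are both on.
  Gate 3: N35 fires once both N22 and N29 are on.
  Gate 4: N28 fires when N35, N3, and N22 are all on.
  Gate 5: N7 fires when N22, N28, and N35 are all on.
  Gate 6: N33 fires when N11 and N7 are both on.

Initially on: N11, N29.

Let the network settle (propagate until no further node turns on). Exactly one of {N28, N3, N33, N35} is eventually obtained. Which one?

N35

N11 and N29 are on, so N22 fires (Gate 2).
Gate 3: N22 and N29 on → N35 on.
N33 would need N11 and N7 (Gate 6), but N7 never turns on. N28 would need N35, N3, and N22 (Gate 4), but N3 never turns on. N3 would need N29 and N28 (Gate 1), but N28 never turns on.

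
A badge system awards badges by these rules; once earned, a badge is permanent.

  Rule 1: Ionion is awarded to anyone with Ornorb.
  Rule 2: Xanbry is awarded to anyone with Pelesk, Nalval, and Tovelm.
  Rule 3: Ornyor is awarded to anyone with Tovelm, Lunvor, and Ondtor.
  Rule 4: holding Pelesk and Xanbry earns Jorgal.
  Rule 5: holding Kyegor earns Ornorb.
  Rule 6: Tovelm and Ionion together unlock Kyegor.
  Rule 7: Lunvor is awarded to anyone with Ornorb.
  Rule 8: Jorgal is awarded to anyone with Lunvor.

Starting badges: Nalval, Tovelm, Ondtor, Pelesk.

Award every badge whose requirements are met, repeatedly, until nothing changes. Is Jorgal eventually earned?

Yes

With Pelesk, Nalval, and Tovelm, Xanbry is earned (Rule 2).
With Pelesk and Xanbry, Jorgal is earned (Rule 4).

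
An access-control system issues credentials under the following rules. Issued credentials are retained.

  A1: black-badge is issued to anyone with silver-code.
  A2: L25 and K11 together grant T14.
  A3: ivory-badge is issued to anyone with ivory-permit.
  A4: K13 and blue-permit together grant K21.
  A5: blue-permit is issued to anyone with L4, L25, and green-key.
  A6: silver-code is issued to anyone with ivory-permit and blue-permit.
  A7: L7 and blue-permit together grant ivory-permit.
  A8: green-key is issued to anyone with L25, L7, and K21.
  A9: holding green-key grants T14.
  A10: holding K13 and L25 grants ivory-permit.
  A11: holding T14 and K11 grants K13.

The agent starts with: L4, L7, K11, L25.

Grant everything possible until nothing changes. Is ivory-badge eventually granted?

Yes

Holding L25 and K11 grants T14 (A2).
Holding T14 and K11 grants K13 (A11).
Holding K13 and L25 grants ivory-permit (A10).
Holding ivory-permit grants ivory-badge (A3).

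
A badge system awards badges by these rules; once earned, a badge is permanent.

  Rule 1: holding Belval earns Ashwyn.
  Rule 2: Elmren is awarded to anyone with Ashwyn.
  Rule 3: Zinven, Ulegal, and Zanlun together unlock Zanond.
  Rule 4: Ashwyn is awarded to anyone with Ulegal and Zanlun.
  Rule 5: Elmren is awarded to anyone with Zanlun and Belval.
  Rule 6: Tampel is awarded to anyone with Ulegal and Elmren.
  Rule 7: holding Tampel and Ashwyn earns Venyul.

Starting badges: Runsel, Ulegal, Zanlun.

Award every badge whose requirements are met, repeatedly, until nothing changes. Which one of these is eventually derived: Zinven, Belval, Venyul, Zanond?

With Ulegal and Zanlun, Ashwyn is earned (Rule 4).
With Ashwyn, Elmren is earned (Rule 2).
With Ulegal and Elmren, Tampel is earned (Rule 6).
With Tampel and Ashwyn, Venyul is earned (Rule 7).
Zanond would need Zinven, Ulegal, and Zanlun (Rule 3), but Zinven is never earned. No rule produces Zinven, and it is not given. No rule produces Belval, and it is not given.

Venyul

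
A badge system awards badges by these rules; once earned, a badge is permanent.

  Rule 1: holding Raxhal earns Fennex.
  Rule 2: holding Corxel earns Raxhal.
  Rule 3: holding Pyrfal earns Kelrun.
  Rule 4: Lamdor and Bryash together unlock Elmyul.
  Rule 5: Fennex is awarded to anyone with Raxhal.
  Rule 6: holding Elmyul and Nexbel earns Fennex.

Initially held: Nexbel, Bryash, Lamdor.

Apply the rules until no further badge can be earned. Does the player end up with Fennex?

Yes

With Lamdor and Bryash, Elmyul is earned (Rule 4).
With Elmyul and Nexbel, Fennex is earned (Rule 6).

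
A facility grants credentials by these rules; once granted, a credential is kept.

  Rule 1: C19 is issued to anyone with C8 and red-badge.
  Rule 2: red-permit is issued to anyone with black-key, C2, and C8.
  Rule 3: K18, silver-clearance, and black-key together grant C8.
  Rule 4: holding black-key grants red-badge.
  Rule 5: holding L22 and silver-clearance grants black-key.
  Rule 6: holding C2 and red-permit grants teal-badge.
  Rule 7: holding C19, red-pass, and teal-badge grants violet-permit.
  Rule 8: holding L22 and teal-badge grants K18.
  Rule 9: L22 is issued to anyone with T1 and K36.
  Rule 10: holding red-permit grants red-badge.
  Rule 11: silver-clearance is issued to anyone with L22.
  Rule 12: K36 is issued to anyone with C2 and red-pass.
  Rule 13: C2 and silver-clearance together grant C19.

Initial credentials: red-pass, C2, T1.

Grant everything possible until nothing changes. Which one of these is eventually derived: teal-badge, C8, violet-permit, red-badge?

Holding C2 and red-pass grants K36 (Rule 12).
Holding T1 and K36 grants L22 (Rule 9).
Holding L22 grants silver-clearance (Rule 11).
Holding L22 and silver-clearance grants black-key (Rule 5).
Holding black-key grants red-badge (Rule 4).
violet-permit would need C19, red-pass, and teal-badge (Rule 7), but teal-badge is never granted. C8 would need K18, silver-clearance, and black-key (Rule 3), but K18 is never granted. teal-badge would need C2 and red-permit (Rule 6), but red-permit is never granted.

red-badge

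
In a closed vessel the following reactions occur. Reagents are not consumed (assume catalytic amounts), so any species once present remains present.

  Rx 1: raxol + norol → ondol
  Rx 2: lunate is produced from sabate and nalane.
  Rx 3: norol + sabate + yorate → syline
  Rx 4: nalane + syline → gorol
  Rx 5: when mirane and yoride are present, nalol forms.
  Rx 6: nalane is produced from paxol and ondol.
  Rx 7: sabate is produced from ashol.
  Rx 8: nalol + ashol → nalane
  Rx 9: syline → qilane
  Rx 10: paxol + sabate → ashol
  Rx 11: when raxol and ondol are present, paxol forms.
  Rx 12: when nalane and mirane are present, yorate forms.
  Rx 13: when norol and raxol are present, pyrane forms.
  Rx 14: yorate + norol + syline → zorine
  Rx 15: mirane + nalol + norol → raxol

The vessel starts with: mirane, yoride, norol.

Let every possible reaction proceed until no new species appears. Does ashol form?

ashol would need paxol and sabate (Rx 10), but sabate never forms.

No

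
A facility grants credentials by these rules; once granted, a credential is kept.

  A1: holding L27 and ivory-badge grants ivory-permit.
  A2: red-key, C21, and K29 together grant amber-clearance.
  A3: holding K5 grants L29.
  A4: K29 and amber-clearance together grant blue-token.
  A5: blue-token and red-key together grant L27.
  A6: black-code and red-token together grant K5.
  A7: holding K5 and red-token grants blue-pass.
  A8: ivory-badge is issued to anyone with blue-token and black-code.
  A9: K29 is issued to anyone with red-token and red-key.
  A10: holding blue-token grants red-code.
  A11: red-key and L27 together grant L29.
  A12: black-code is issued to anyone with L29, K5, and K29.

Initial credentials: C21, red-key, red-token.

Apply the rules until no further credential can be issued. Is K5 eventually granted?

No

K5 would need black-code and red-token (A6), but black-code is never granted.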